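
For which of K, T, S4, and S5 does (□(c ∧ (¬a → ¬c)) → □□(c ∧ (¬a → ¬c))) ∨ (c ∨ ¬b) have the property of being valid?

K-tableau for the negation ¬((□(c ∧ (¬a → ¬c)) → □□(c ∧ (¬a → ¬c))) ∨ (c ∨ ¬b)):
1. ¬((□(c ∧ (¬a → ¬c)) → □□(c ∧ (¬a → ¬c))) ∨ (c ∨ ¬b)), u
2. ¬(□(c ∧ (¬a → ¬c)) → □□(c ∧ (¬a → ¬c))), u   [¬∨-rule on 1]
3. ¬(c ∨ ¬b), u   [¬∨-rule on 1]
4. □(c ∧ (¬a → ¬c)), u   [¬→-rule on 2]
5. ¬□□(c ∧ (¬a → ¬c)), u   [¬→-rule on 2]
6. ¬c, u   [¬∨-rule on 3]
7. b, u   [¬∨-rule on 3]
8. ¬□(c ∧ (¬a → ¬c)), v   [¬□-rule on 5: fresh world v, uRv]
9. c ∧ (¬a → ¬c), v   [□-rule on 4 via uRv]
10. c, v   [∧-rule on 9]
11. ¬a → ¬c, v   [∧-rule on 9]
12. a, v   [→-rule on 11 (branches; this branch)]
13. ¬(c ∧ (¬a → ¬c)), w   [¬□-rule on 8: fresh world w, vRw]
14. ¬(¬a → ¬c), w   [¬∧-rule on 13 (branches; this branch)]
15. ¬a, w   [¬→-rule on 14]
16. c, w   [¬→-rule on 14]
Accessibility: uRv, vRw
Complete open branch: countermodel on a K-frame, so not valid in K.
T-tableau for the negation ¬((□(c ∧ (¬a → ¬c)) → □□(c ∧ (¬a → ¬c))) ∨ (c ∨ ¬b)):
1. ¬((□(c ∧ (¬a → ¬c)) → □□(c ∧ (¬a → ¬c))) ∨ (c ∨ ¬b)), u
2. ¬(□(c ∧ (¬a → ¬c)) → □□(c ∧ (¬a → ¬c))), u   [¬∨-rule on 1]
3. ¬(c ∨ ¬b), u   [¬∨-rule on 1]
4. □(c ∧ (¬a → ¬c)), u   [¬→-rule on 2]
5. ¬□□(c ∧ (¬a → ¬c)), u   [¬→-rule on 2]
6. ¬c, u   [¬∨-rule on 3]
7. b, u   [¬∨-rule on 3]
8. c ∧ (¬a → ¬c), u   [□-rule on 4 via uRu]
9. c, u   [∧-rule on 8]
10. ¬a → ¬c, u   [∧-rule on 8]
Accessibility: uRu
Branch closes: c and ¬c both at u.
Every branch closes (one shown): valid in T, hence also in S4, S5 (every theorem of T is a theorem of S4 and S5).

T, S4, S5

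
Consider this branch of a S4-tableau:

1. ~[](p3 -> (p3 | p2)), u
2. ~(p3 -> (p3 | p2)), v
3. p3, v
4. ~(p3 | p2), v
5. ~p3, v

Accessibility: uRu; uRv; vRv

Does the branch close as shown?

Both p3 and ~p3 appear at v.

Closed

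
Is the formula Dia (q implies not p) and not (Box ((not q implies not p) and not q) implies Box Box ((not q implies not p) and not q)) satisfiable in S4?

1. Dia (q implies not p) and not (Box ((not q implies not p) and not q) implies Box Box ((not q implies not p) and not q)), u
2. Dia (q implies not p), u   [and-rule on 1]
3. not (Box ((not q implies not p) and not q) implies Box Box ((not q implies not p) and not q)), u   [and-rule on 1]
4. Box ((not q implies not p) and not q), u   [neg-implies-rule on 3]
5. not Box Box ((not q implies not p) and not q), u   [neg-implies-rule on 3]
6. (not q implies not p) and not q, u   [Box-rule on 4 via uRu]
7. not q implies not p, u   [and-rule on 6]
8. not q, u   [and-rule on 6]
9. not p, u   [implies-rule on 7 (branches; this branch)]
10. q implies not p, v   [Dia-rule on 2: fresh world v, uRv]
11. (not q implies not p) and not q, v   [Box-rule on 4 via uRv]
12. not q implies not p, v   [and-rule on 11]
13. not q, v   [and-rule on 11]
14. not p, v   [implies-rule on 10 (branches; this branch)]
15. not Box ((not q implies not p) and not q), w   [neg-Box-rule on 5: fresh world w, uRw]
16. (not q implies not p) and not q, w   [Box-rule on 4 via uRw]
17. not q implies not p, w   [and-rule on 16]
18. not q, w   [and-rule on 16]
19. not p, w   [implies-rule on 17 (branches; this branch)]
20. not ((not q implies not p) and not q), x   [neg-Box-rule on 15: fresh world x, wRx]
21. (not q implies not p) and not q, x   [Box-rule on 4 via uRx]
22. not q implies not p, x   [and-rule on 21]
23. not q, x   [and-rule on 21]
24. not (not q implies not p), x   [neg-and-rule on 20 (branches; this branch)]
25. p, x   [neg-implies-rule on 24]
26. not p, x   [implies-rule on 22 (branches; this branch)]
Accessibility: uRu, uRv, uRw, uRx, vRv, wRw, wRx, xRx
Branch closes: p and not p both at x.
Every branch closes; the branch above is one of them.

No, unsatisfiable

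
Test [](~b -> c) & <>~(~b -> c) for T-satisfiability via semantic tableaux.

1. [](~b -> c) & <>~(~b -> c), u
2. [](~b -> c), u   [&-rule on 1]
3. <>~(~b -> c), u   [&-rule on 1]
4. ~b -> c, u   [[]-rule on 2 via uRu]
5. c, u   [->-rule on 4 (branches; this branch)]
6. ~(~b -> c), v   [<>-rule on 3: fresh world v, uRv]
7. ~b, v   [~->-rule on 6]
8. ~c, v   [~->-rule on 6]
9. ~b -> c, v   [[]-rule on 2 via uRv]
10. c, v   [->-rule on 9 (branches; this branch)]
Accessibility: uRu, uRv, vRv
Branch closes: c and ~c both at v.
All branches of the tableau close; one closing branch shown above.

No, unsatisfiable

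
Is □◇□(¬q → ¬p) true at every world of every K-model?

Not valid

Tableau for the negation ¬□◇□(¬q → ¬p):
1. ¬□◇□(¬q → ¬p), 0
2. ¬◇□(¬q → ¬p), 1   [¬□-rule on 1: fresh world 1, 0R1]
Accessibility: 0R1
The negation has an open branch (countermodel exists).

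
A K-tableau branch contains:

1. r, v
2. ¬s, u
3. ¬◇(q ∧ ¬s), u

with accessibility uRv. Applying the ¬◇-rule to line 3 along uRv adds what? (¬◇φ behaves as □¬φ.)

¬◇φ behaves as □¬φ: propagate the negated body to each accessible world.

¬(q ∧ ¬s), v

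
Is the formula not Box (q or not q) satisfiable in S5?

1. not Box (q or not q), 0
2. not (q or not q), 1
3. not q, 1
4. q, 1
Accessibility: 0R0, 0R1, 1R0, 1R1
Branch closes: q and not q both at 1.
Every branch closes; the branch above is one of them.

No, unsatisfiable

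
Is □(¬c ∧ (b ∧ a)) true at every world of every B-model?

Invalid (countermodel exists)

Tableau for the negation ¬□(¬c ∧ (b ∧ a)):
1. ¬□(¬c ∧ (b ∧ a)), u
2. ¬(¬c ∧ (b ∧ a)), v
3. ¬(b ∧ a), v
4. ¬a, v
Accessibility: uRu, uRv, vRu, vRv
The negation has an open branch (countermodel exists).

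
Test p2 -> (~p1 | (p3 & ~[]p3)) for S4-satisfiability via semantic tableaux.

Yes, satisfiable

1. p2 -> (~p1 | (p3 & ~[]p3)), w0
2. ~p1 | (p3 & ~[]p3), w0   [->-rule on 1 (branches; this branch)]
3. p3 & ~[]p3, w0   [|-rule on 2 (branches; this branch)]
4. p3, w0   [&-rule on 3]
5. ~[]p3, w0   [&-rule on 3]
6. ~p3, w1   [~[]-rule on 5: fresh world w1, w0Rw1]
Accessibility: w0Rw0, w0Rw1, w1Rw1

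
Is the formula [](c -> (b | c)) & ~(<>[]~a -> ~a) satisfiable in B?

1. [](c -> (b | c)) & ~(<>[]~a -> ~a), 0
2. [](c -> (b | c)), 0
3. ~(<>[]~a -> ~a), 0
4. <>[]~a, 0
5. a, 0
6. c -> (b | c), 0
7. b | c, 0
8. c, 0
9. []~a, 1
10. c -> (b | c), 1
11. ~a, 0
Accessibility: 0R0, 0R1, 1R0, 1R1
Branch closes: a and ~a both at 0.
Every branch closes; the branch above is one of them.

No, unsatisfiable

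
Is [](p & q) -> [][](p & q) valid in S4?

Valid

Tableau for the negation ~([](p & q) -> [][](p & q)):
1. ~([](p & q) -> [][](p & q)), u
2. [](p & q), u
3. ~[][](p & q), u
4. p & q, u
5. p, u
6. q, u
7. ~[](p & q), v
8. p & q, v
9. p, v
10. q, v
11. ~(p & q), w
12. p & q, w
13. p, w
14. q, w
15. ~q, w
Accessibility: uRu, uRv, uRw, vRv, vRw, wRw
Branch closes: q and ~q both at w.
All branches of the negation close; one closing branch shown above.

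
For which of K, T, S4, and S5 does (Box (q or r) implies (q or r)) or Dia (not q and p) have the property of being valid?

T, S4, S5

T-tableau for the negation not ((Box (q or r) implies (q or r)) or Dia (not q and p)):
1. not ((Box (q or r) implies (q or r)) or Dia (not q and p)), u
2. not (Box (q or r) implies (q or r)), u
3. not Dia (not q and p), u
4. Box (q or r), u
5. not (q or r), u
6. not q, u
7. not r, u
8. not (not q and p), u
9. q or r, u
10. not p, u
11. r, u
Accessibility: uRu
Branch closes: r and not r both at u.
Every branch closes (one shown): valid in T, hence also in S4, S5 (every theorem of T is a theorem of S4 and S5).
K-tableau for the negation not ((Box (q or r) implies (q or r)) or Dia (not q and p)):
1. not ((Box (q or r) implies (q or r)) or Dia (not q and p)), u
2. not (Box (q or r) implies (q or r)), u
3. not Dia (not q and p), u
4. Box (q or r), u
5. not (q or r), u
6. not q, u
7. not r, u
Complete open branch: countermodel on a K-frame, so not valid in K.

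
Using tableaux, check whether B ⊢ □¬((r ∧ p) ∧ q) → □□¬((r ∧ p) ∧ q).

Invalid (countermodel exists)

Tableau for the negation ¬(□¬((r ∧ p) ∧ q) → □□¬((r ∧ p) ∧ q)):
1. ¬(□¬((r ∧ p) ∧ q) → □□¬((r ∧ p) ∧ q)), u
2. □¬((r ∧ p) ∧ q), u
3. ¬□□¬((r ∧ p) ∧ q), u
4. ¬((r ∧ p) ∧ q), u
5. ¬q, u
6. ¬□¬((r ∧ p) ∧ q), v
7. ¬((r ∧ p) ∧ q), v
8. ¬q, v
9. (r ∧ p) ∧ q, w
10. r ∧ p, w
11. q, w
12. r, w
13. p, w
Accessibility: uRu, uRv, vRu, vRv, vRw, wRv, wRw
The negation has an open branch (countermodel exists).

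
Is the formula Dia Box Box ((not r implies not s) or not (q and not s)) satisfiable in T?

Yes, satisfiable

1. Dia Box Box ((not r implies not s) or not (q and not s)), w0
2. Box Box ((not r implies not s) or not (q and not s)), w1
3. Box ((not r implies not s) or not (q and not s)), w1
4. (not r implies not s) or not (q and not s), w1
5. not (q and not s), w1
6. s, w1
Accessibility: w0Rw0, w0Rw1, w1Rw1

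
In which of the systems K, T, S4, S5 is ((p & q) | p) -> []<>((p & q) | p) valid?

S5

S5-tableau for the negation ~(((p & q) | p) -> []<>((p & q) | p)):
1. ~(((p & q) | p) -> []<>((p & q) | p)), 0
2. (p & q) | p, 0
3. ~[]<>((p & q) | p), 0
4. p & q, 0
5. p, 0
6. q, 0
7. ~<>((p & q) | p), 1
8. ~((p & q) | p), 0
9. ~(p & q), 0
10. ~p, 0
Accessibility: 0R0, 0R1, 1R0, 1R1
Branch closes: p and ~p both at 0.
Every branch closes (one shown): valid in S5.
S4-tableau for the negation ~(((p & q) | p) -> []<>((p & q) | p)):
1. ~(((p & q) | p) -> []<>((p & q) | p)), 0
2. (p & q) | p, 0
3. ~[]<>((p & q) | p), 0
4. p, 0
5. ~<>((p & q) | p), 1
6. ~((p & q) | p), 1
7. ~(p & q), 1
8. ~p, 1
9. ~q, 1
Accessibility: 0R0, 0R1, 1R1
Complete open branch: countermodel on an S4-frame, so not valid in S4, nor in K, T (the same frame is also a K-frame and a T-frame).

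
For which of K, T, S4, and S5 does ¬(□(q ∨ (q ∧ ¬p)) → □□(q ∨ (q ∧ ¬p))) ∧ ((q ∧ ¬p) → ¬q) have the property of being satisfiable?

K, T

S4-tableau for the formula:
1. ¬(□(q ∨ (q ∧ ¬p)) → □□(q ∨ (q ∧ ¬p))) ∧ ((q ∧ ¬p) → ¬q), w0
2. ¬(□(q ∨ (q ∧ ¬p)) → □□(q ∨ (q ∧ ¬p))), w0
3. (q ∧ ¬p) → ¬q, w0
4. □(q ∨ (q ∧ ¬p)), w0
5. ¬□□(q ∨ (q ∧ ¬p)), w0
6. q ∨ (q ∧ ¬p), w0
7. ¬(q ∧ ¬p), w0
8. q, w0
9. p, w0
10. ¬□(q ∨ (q ∧ ¬p)), w1
11. q ∨ (q ∧ ¬p), w1
12. q ∧ ¬p, w1
13. q, w1
14. ¬p, w1
15. ¬(q ∨ (q ∧ ¬p)), w2
16. ¬q, w2
17. ¬(q ∧ ¬p), w2
18. q ∨ (q ∧ ¬p), w2
19. p, w2
20. q ∧ ¬p, w2
21. q, w2
22. ¬p, w2
Accessibility: w0Rw0, w0Rw1, w0Rw2, w1Rw1, w1Rw2, w2Rw2
Branch closes: q and ¬q both at w2.
Every branch closes (one shown): unsatisfiable in S4, hence also in S5 (every S5-frame is an S4-frame).
T-tableau for the formula:
1. ¬(□(q ∨ (q ∧ ¬p)) → □□(q ∨ (q ∧ ¬p))) ∧ ((q ∧ ¬p) → ¬q), w0
2. ¬(□(q ∨ (q ∧ ¬p)) → □□(q ∨ (q ∧ ¬p))), w0
3. (q ∧ ¬p) → ¬q, w0
4. □(q ∨ (q ∧ ¬p)), w0
5. ¬□□(q ∨ (q ∧ ¬p)), w0
6. q ∨ (q ∧ ¬p), w0
7. ¬(q ∧ ¬p), w0
8. q, w0
9. p, w0
10. ¬□(q ∨ (q ∧ ¬p)), w1
11. q ∨ (q ∧ ¬p), w1
12. q ∧ ¬p, w1
13. q, w1
14. ¬p, w1
15. ¬(q ∨ (q ∧ ¬p)), w2
16. ¬q, w2
17. ¬(q ∧ ¬p), w2
18. p, w2
Accessibility: w0Rw0, w0Rw1, w1Rw1, w1Rw2, w2Rw2
Complete open branch: satisfiable in T, hence also in K (this T-model is also a K-model).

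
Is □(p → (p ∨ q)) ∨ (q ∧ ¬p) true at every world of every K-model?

Yes, valid

Tableau for the negation ¬(□(p → (p ∨ q)) ∨ (q ∧ ¬p)):
1. ¬(□(p → (p ∨ q)) ∨ (q ∧ ¬p)), u
2. ¬□(p → (p ∨ q)), u
3. ¬(q ∧ ¬p), u
4. p, u
5. ¬(p → (p ∨ q)), v
6. p, v
7. ¬(p ∨ q), v
8. ¬p, v
9. ¬q, v
Accessibility: uRv
Branch closes: p and ¬p both at v.
All branches of the negation close; one closing branch shown above.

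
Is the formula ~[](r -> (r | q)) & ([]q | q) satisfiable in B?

Unsatisfiable (every branch closes)

1. ~[](r -> (r | q)) & ([]q | q), 0
2. ~[](r -> (r | q)), 0
3. []q | q, 0
4. []q, 0
5. q, 0
6. ~(r -> (r | q)), 1
7. r, 1
8. ~(r | q), 1
9. ~r, 1
10. ~q, 1
Accessibility: 0R0, 0R1, 1R0, 1R1
Branch closes: r and ~r both at 1.
Every branch closes; the branch above is one of them.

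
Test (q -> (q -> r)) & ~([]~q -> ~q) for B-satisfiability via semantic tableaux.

Unsatisfiable (every branch closes)

1. (q -> (q -> r)) & ~([]~q -> ~q), w0
2. q -> (q -> r), w0
3. ~([]~q -> ~q), w0
4. []~q, w0
5. q, w0
6. ~q, w0
Accessibility: w0Rw0
Branch closes: q and ~q both at w0.
All branches of the tableau close; one closing branch shown above.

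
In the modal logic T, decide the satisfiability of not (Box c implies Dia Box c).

1. not (Box c implies Dia Box c), w0
2. Box c, w0
3. not Dia Box c, w0
4. c, w0
5. not Box c, w0
6. not c, w1
7. c, w1
Accessibility: w0Rw0, w0Rw1, w1Rw1
Branch closes: c and not c both at w1.
Every branch closes; the branch above is one of them.

No, unsatisfiable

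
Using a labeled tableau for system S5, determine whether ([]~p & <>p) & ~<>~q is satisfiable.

1. ([]~p & <>p) & ~<>~q, 0
2. []~p & <>p, 0
3. ~<>~q, 0
4. []~p, 0
5. <>p, 0
6. q, 0
7. ~p, 0
8. p, 1
9. q, 1
10. ~p, 1
Accessibility: 0R0, 0R1, 1R0, 1R1
Branch closes: p and ~p both at 1.
(One branch shown.) All branches close.

Unsatisfiable (every branch closes)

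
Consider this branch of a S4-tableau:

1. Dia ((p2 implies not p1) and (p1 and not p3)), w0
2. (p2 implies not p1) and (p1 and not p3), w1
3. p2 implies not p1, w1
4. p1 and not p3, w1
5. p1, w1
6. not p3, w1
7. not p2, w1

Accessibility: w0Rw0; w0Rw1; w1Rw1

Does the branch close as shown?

No atom appears with both signs at the same world.

Open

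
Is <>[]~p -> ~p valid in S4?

No, not valid

Tableau for the negation ~(<>[]~p -> ~p):
1. ~(<>[]~p -> ~p), 0
2. <>[]~p, 0   [~->-rule on 1]
3. p, 0   [~->-rule on 1]
4. []~p, 1   [<>-rule on 2: fresh world 1, 0R1]
5. ~p, 1   [[]-rule on 4 via 1R1]
Accessibility: 0R0, 0R1, 1R1
The negation has an open branch (countermodel exists).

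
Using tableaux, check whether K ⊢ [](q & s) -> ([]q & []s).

Yes, valid

Tableau for the negation ~([](q & s) -> ([]q & []s)):
1. ~([](q & s) -> ([]q & []s)), u
2. [](q & s), u   [~->-rule on 1]
3. ~([]q & []s), u   [~->-rule on 1]
4. ~[]s, u   [~&-rule on 3 (branches; this branch)]
5. ~s, v   [~[]-rule on 4: fresh world v, uRv]
6. q & s, v   [[]-rule on 2 via uRv]
7. q, v   [&-rule on 6]
8. s, v   [&-rule on 6]
Accessibility: uRv
Branch closes: s and ~s both at v.
Every branch of the negation's tableau closes; the branch above is one of them.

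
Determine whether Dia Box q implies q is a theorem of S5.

Tableau for the negation not (Dia Box q implies q):
1. not (Dia Box q implies q), u
2. Dia Box q, u
3. not q, u
4. Box q, v
5. q, u
Accessibility: uRu, uRv, vRu, vRv
Branch closes: q and not q both at u.
Every branch of the negation's tableau closes; the branch above is one of them.

Yes, valid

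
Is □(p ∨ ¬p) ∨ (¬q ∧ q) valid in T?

Tableau for the negation ¬(□(p ∨ ¬p) ∨ (¬q ∧ q)):
1. ¬(□(p ∨ ¬p) ∨ (¬q ∧ q)), w0
2. ¬□(p ∨ ¬p), w0
3. ¬(¬q ∧ q), w0
4. ¬q, w0
5. ¬(p ∨ ¬p), w1
6. ¬p, w1
7. p, w1
Accessibility: w0Rw0, w0Rw1, w1Rw1
Branch closes: p and ¬p both at w1.
Every branch of the negation's tableau closes; the branch above is one of them.

Valid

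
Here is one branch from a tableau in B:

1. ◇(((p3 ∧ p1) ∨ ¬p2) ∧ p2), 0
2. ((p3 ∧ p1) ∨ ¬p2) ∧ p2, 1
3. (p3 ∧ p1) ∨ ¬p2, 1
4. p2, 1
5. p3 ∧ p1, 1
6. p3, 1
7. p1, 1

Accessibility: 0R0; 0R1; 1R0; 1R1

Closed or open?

Not closed

No world carries both an atom and its negation.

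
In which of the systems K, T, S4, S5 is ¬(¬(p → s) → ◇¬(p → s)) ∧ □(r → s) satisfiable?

K-tableau for the formula:
1. ¬(¬(p → s) → ◇¬(p → s)) ∧ □(r → s), w0
2. ¬(¬(p → s) → ◇¬(p → s)), w0
3. □(r → s), w0
4. ¬(p → s), w0
5. ¬◇¬(p → s), w0
6. p, w0
7. ¬s, w0
Complete open branch: satisfiable in K.
T-tableau for the formula:
1. ¬(¬(p → s) → ◇¬(p → s)) ∧ □(r → s), w0
2. ¬(¬(p → s) → ◇¬(p → s)), w0
3. □(r → s), w0
4. ¬(p → s), w0
5. ¬◇¬(p → s), w0
6. p, w0
7. ¬s, w0
8. r → s, w0
9. p → s, w0
10. ¬r, w0
11. s, w0
Accessibility: w0Rw0
Branch closes: s and ¬s both at w0.
Every branch closes (one shown): unsatisfiable in T, hence also in S4, S5 (every S4/S5-frame is a T-frame).

K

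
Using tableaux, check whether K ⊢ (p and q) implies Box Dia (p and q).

Invalid (countermodel exists)

Tableau for the negation not ((p and q) implies Box Dia (p and q)):
1. not ((p and q) implies Box Dia (p and q)), u
2. p and q, u   [neg-implies-rule on 1]
3. not Box Dia (p and q), u   [neg-implies-rule on 1]
4. p, u   [and-rule on 2]
5. q, u   [and-rule on 2]
6. not Dia (p and q), v   [neg-Box-rule on 3: fresh world v, uRv]
Accessibility: uRv
The negation has an open branch (countermodel exists).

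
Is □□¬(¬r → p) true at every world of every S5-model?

Tableau for the negation ¬□□¬(¬r → p):
1. ¬□□¬(¬r → p), u
2. ¬□¬(¬r → p), v   [¬□-rule on 1: fresh world v, uRv]
3. ¬r → p, w   [¬□-rule on 2: fresh world w, vRw]
4. p, w   [→-rule on 3 (branches; this branch)]
Accessibility: uRu, uRv, uRw, vRu, vRv, vRw, wRu, wRv, wRw
The negation has an open branch (countermodel exists).

Not valid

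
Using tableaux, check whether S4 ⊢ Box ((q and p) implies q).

Tableau for the negation not Box ((q and p) implies q):
1. not Box ((q and p) implies q), u
2. not ((q and p) implies q), v
3. q and p, v
4. not q, v
5. q, v
6. p, v
Accessibility: uRu, uRv, vRv
Branch closes: q and not q both at v.
All branches of the negation close; one closing branch shown above.

Valid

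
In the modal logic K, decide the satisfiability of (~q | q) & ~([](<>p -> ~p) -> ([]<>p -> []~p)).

No, unsatisfiable

1. (~q | q) & ~([](<>p -> ~p) -> ([]<>p -> []~p)), 0
2. ~q | q, 0
3. ~([](<>p -> ~p) -> ([]<>p -> []~p)), 0
4. [](<>p -> ~p), 0
5. ~([]<>p -> []~p), 0
6. []<>p, 0
7. ~[]~p, 0
8. q, 0
9. p, 1
10. <>p -> ~p, 1
11. <>p, 1
12. ~<>p, 1
13. p, 2
14. ~p, 2
Accessibility: 0R1, 1R2
Branch closes: p and ~p both at 2.
Every branch closes; the branch above is one of them.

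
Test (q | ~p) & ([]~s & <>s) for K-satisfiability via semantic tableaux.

1. (q | ~p) & ([]~s & <>s), u
2. q | ~p, u
3. []~s & <>s, u
4. []~s, u
5. <>s, u
6. ~p, u
7. s, v
8. ~s, v
Accessibility: uRv
Branch closes: s and ~s both at v.
All branches of the tableau close; one closing branch shown above.

Unsatisfiable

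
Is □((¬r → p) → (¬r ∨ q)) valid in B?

No, not valid

Tableau for the negation ¬□((¬r → p) → (¬r ∨ q)):
1. ¬□((¬r → p) → (¬r ∨ q)), u
2. ¬((¬r → p) → (¬r ∨ q)), v
3. ¬r → p, v
4. ¬(¬r ∨ q), v
5. r, v
6. ¬q, v
7. p, v
Accessibility: uRu, uRv, vRu, vRv
The negation has an open branch (countermodel exists).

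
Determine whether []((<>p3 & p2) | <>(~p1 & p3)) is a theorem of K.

Invalid (countermodel exists)

Tableau for the negation ~[]((<>p3 & p2) | <>(~p1 & p3)):
1. ~[]((<>p3 & p2) | <>(~p1 & p3)), 0
2. ~((<>p3 & p2) | <>(~p1 & p3)), 1
3. ~(<>p3 & p2), 1
4. ~<>(~p1 & p3), 1
5. ~p2, 1
Accessibility: 0R1
The negation has an open branch (countermodel exists).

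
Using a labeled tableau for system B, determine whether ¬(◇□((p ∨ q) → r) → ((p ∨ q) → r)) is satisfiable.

1. ¬(◇□((p ∨ q) → r) → ((p ∨ q) → r)), 0
2. ◇□((p ∨ q) → r), 0
3. ¬((p ∨ q) → r), 0
4. p ∨ q, 0
5. ¬r, 0
6. q, 0
7. □((p ∨ q) → r), 1
8. (p ∨ q) → r, 0
9. (p ∨ q) → r, 1
10. ¬(p ∨ q), 0
11. ¬p, 0
12. ¬q, 0
Accessibility: 0R0, 0R1, 1R0, 1R1
Branch closes: q and ¬q both at 0.
All branches of the tableau close; one closing branch shown above.

Unsatisfiable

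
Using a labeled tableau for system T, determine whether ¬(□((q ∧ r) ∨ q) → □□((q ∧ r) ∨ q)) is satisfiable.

Satisfiable (open branch found)

1. ¬(□((q ∧ r) ∨ q) → □□((q ∧ r) ∨ q)), u
2. □((q ∧ r) ∨ q), u
3. ¬□□((q ∧ r) ∨ q), u
4. (q ∧ r) ∨ q, u
5. q, u
6. ¬□((q ∧ r) ∨ q), v
7. (q ∧ r) ∨ q, v
8. q, v
9. ¬((q ∧ r) ∨ q), w
10. ¬(q ∧ r), w
11. ¬q, w
12. ¬r, w
Accessibility: uRu, uRv, vRv, vRw, wRw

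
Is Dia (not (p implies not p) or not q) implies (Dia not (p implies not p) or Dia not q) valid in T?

Yes, valid

Tableau for the negation not (Dia (not (p implies not p) or not q) implies (Dia not (p implies not p) or Dia not q)):
1. not (Dia (not (p implies not p) or not q) implies (Dia not (p implies not p) or Dia not q)), 0
2. Dia (not (p implies not p) or not q), 0
3. not (Dia not (p implies not p) or Dia not q), 0
4. not Dia not (p implies not p), 0
5. not Dia not q, 0
6. p implies not p, 0
7. q, 0
8. not p, 0
9. not (p implies not p) or not q, 1
10. p implies not p, 1
11. q, 1
12. not (p implies not p), 1
13. p, 1
14. not p, 1
Accessibility: 0R0, 0R1, 1R1
Branch closes: p and not p both at 1.
Every branch of the negation's tableau closes; the branch above is one of them.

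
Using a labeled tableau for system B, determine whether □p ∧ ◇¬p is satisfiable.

1. □p ∧ ◇¬p, 0
2. □p, 0   [∧-rule on 1]
3. ◇¬p, 0   [∧-rule on 1]
4. p, 0   [□-rule on 2 via 0R0]
5. ¬p, 1   [◇-rule on 3: fresh world 1, 0R1]
6. p, 1   [□-rule on 2 via 0R1]
Accessibility: 0R0, 0R1, 1R0, 1R1
Branch closes: p and ¬p both at 1.
Every branch closes; the branch above is one of them.

Unsatisfiable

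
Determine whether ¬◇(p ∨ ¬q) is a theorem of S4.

Tableau for the negation ◇(p ∨ ¬q):
1. ◇(p ∨ ¬q), 0
2. p ∨ ¬q, 1   [◇-rule on 1: fresh world 1, 0R1]
3. ¬q, 1   [∨-rule on 2 (branches; this branch)]
Accessibility: 0R0, 0R1, 1R1
The negation has an open branch (countermodel exists).

No, not valid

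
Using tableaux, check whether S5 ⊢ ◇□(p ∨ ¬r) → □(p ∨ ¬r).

Tableau for the negation ¬(◇□(p ∨ ¬r) → □(p ∨ ¬r)):
1. ¬(◇□(p ∨ ¬r) → □(p ∨ ¬r)), 0
2. ◇□(p ∨ ¬r), 0
3. ¬□(p ∨ ¬r), 0
4. □(p ∨ ¬r), 1
5. p ∨ ¬r, 0
6. p ∨ ¬r, 1
7. ¬r, 0
8. ¬r, 1
9. ¬(p ∨ ¬r), 2
10. ¬p, 2
11. r, 2
12. p ∨ ¬r, 2
13. ¬r, 2
Accessibility: 0R0, 0R1, 0R2, 1R0, 1R1, 1R2, 2R0, 2R1, 2R2
Branch closes: r and ¬r both at 2.
All branches of the negation close; one closing branch shown above.

Yes, valid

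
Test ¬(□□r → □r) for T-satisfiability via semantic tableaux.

Unsatisfiable (every branch closes)

1. ¬(□□r → □r), w0
2. □□r, w0
3. ¬□r, w0
4. □r, w0
5. r, w0
6. ¬r, w1
7. □r, w1
8. r, w1
Accessibility: w0Rw0, w0Rw1, w1Rw1
Branch closes: r and ¬r both at w1.
Every branch closes; the branch above is one of them.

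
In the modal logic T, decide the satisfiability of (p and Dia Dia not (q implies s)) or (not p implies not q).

Satisfiable

1. (p and Dia Dia not (q implies s)) or (not p implies not q), w0
2. not p implies not q, w0
3. not q, w0
Accessibility: w0Rw0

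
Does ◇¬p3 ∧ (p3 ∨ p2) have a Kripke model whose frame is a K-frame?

Satisfiable (open branch found)

1. ◇¬p3 ∧ (p3 ∨ p2), 0
2. ◇¬p3, 0
3. p3 ∨ p2, 0
4. p2, 0
5. ¬p3, 1
Accessibility: 0R1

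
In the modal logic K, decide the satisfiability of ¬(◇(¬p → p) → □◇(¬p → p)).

1. ¬(◇(¬p → p) → □◇(¬p → p)), 0
2. ◇(¬p → p), 0
3. ¬□◇(¬p → p), 0
4. ¬p → p, 1
5. p, 1
6. ¬◇(¬p → p), 2
Accessibility: 0R1, 0R2

Yes, satisfiable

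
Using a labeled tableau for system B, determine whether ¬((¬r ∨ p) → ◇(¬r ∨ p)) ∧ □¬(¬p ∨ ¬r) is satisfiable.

Unsatisfiable

1. ¬((¬r ∨ p) → ◇(¬r ∨ p)) ∧ □¬(¬p ∨ ¬r), u
2. ¬((¬r ∨ p) → ◇(¬r ∨ p)), u   [∧-rule on 1]
3. □¬(¬p ∨ ¬r), u   [∧-rule on 1]
4. ¬r ∨ p, u   [¬→-rule on 2]
5. ¬◇(¬r ∨ p), u   [¬→-rule on 2]
6. ¬(¬p ∨ ¬r), u   [□-rule on 3 via uRu]
7. p, u   [¬∨-rule on 6]
8. r, u   [¬∨-rule on 6]
9. ¬(¬r ∨ p), u   [¬◇-rule on 5 via uRu]
10. ¬p, u   [¬∨-rule on 9]
Accessibility: uRu
Branch closes: p and ¬p both at u.
All branches of the tableau close; one closing branch shown above.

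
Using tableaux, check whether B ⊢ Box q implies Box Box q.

Tableau for the negation not (Box q implies Box Box q):
1. not (Box q implies Box Box q), u
2. Box q, u
3. not Box Box q, u
4. q, u
5. not Box q, v
6. q, v
7. not q, w
Accessibility: uRu, uRv, vRu, vRv, vRw, wRv, wRw
The negation has an open branch (countermodel exists).

Not valid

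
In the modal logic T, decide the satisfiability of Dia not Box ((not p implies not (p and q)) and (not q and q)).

1. Dia not Box ((not p implies not (p and q)) and (not q and q)), 0
2. not Box ((not p implies not (p and q)) and (not q and q)), 1   [Dia-rule on 1: fresh world 1, 0R1]
3. not ((not p implies not (p and q)) and (not q and q)), 2   [neg-Box-rule on 2: fresh world 2, 1R2]
4. not (not q and q), 2   [neg-and-rule on 3 (branches; this branch)]
5. not q, 2   [neg-and-rule on 4 (branches; this branch)]
Accessibility: 0R0, 0R1, 1R1, 1R2, 2R2

Satisfiable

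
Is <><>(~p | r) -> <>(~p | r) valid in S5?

Tableau for the negation ~(<><>(~p | r) -> <>(~p | r)):
1. ~(<><>(~p | r) -> <>(~p | r)), 0
2. <><>(~p | r), 0
3. ~<>(~p | r), 0
4. ~(~p | r), 0
5. p, 0
6. ~r, 0
7. <>(~p | r), 1
8. ~(~p | r), 1
9. p, 1
10. ~r, 1
11. ~p | r, 2
12. ~(~p | r), 2
13. p, 2
14. ~r, 2
15. r, 2
Accessibility: 0R0, 0R1, 0R2, 1R0, 1R1, 1R2, 2R0, 2R1, 2R2
Branch closes: r and ~r both at 2.
All branches of the negation close; one closing branch shown above.

Valid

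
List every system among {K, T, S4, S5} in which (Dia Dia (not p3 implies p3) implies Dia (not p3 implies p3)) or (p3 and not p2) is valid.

S4, S5

T-tableau for the negation not ((Dia Dia (not p3 implies p3) implies Dia (not p3 implies p3)) or (p3 and not p2)):
1. not ((Dia Dia (not p3 implies p3) implies Dia (not p3 implies p3)) or (p3 and not p2)), 0
2. not (Dia Dia (not p3 implies p3) implies Dia (not p3 implies p3)), 0
3. not (p3 and not p2), 0
4. Dia Dia (not p3 implies p3), 0
5. not Dia (not p3 implies p3), 0
6. not (not p3 implies p3), 0
7. not p3, 0
8. p2, 0
9. Dia (not p3 implies p3), 1
10. not (not p3 implies p3), 1
11. not p3, 1
12. not p3 implies p3, 2
13. p3, 2
Accessibility: 0R0, 0R1, 1R1, 1R2, 2R2
Complete open branch: countermodel on a T-frame, so not valid in T, nor in K (the same frame is also a K-frame).
S4-tableau for the negation not ((Dia Dia (not p3 implies p3) implies Dia (not p3 implies p3)) or (p3 and not p2)):
1. not ((Dia Dia (not p3 implies p3) implies Dia (not p3 implies p3)) or (p3 and not p2)), 0
2. not (Dia Dia (not p3 implies p3) implies Dia (not p3 implies p3)), 0
3. not (p3 and not p2), 0
4. Dia Dia (not p3 implies p3), 0
5. not Dia (not p3 implies p3), 0
6. not (not p3 implies p3), 0
7. not p3, 0
8. p2, 0
9. Dia (not p3 implies p3), 1
10. not (not p3 implies p3), 1
11. not p3, 1
12. not p3 implies p3, 2
13. not (not p3 implies p3), 2
14. not p3, 2
15. p3, 2
Accessibility: 0R0, 0R1, 0R2, 1R1, 1R2, 2R2
Branch closes: p3 and not p3 both at 2.
Every branch closes (one shown): valid in S4, hence also in S5 (every theorem of S4 is a theorem of S5).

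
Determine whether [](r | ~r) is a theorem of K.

Valid in K

Tableau for the negation ~[](r | ~r):
1. ~[](r | ~r), 0
2. ~(r | ~r), 1
3. ~r, 1
4. r, 1
Accessibility: 0R1
Branch closes: r and ~r both at 1.
All branches of the negation close; one closing branch shown above.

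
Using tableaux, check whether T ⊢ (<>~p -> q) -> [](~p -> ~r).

Tableau for the negation ~((<>~p -> q) -> [](~p -> ~r)):
1. ~((<>~p -> q) -> [](~p -> ~r)), w0
2. <>~p -> q, w0
3. ~[](~p -> ~r), w0
4. q, w0
5. ~(~p -> ~r), w1
6. ~p, w1
7. r, w1
Accessibility: w0Rw0, w0Rw1, w1Rw1
The negation has an open branch (countermodel exists).

Invalid (countermodel exists)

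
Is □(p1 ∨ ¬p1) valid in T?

Tableau for the negation ¬□(p1 ∨ ¬p1):
1. ¬□(p1 ∨ ¬p1), w0
2. ¬(p1 ∨ ¬p1), w1
3. ¬p1, w1
4. p1, w1
Accessibility: w0Rw0, w0Rw1, w1Rw1
Branch closes: p1 and ¬p1 both at w1.
All branches of the negation close; one closing branch shown above.

Valid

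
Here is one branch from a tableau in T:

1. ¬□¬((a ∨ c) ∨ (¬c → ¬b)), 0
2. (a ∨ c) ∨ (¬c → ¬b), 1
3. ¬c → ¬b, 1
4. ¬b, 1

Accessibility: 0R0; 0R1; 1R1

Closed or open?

No world carries both an atom and its negation.

No, open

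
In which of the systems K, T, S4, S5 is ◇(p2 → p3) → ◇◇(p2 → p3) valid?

T, S4, S5

T-tableau for the negation ¬(◇(p2 → p3) → ◇◇(p2 → p3)):
1. ¬(◇(p2 → p3) → ◇◇(p2 → p3)), 0
2. ◇(p2 → p3), 0
3. ¬◇◇(p2 → p3), 0
4. ¬◇(p2 → p3), 0
5. ¬(p2 → p3), 0
6. p2, 0
7. ¬p3, 0
8. p2 → p3, 1
9. ¬◇(p2 → p3), 1
10. ¬(p2 → p3), 1
11. p2, 1
12. ¬p3, 1
13. p3, 1
Accessibility: 0R0, 0R1, 1R1
Branch closes: p3 and ¬p3 both at 1.
Every branch closes (one shown): valid in T, hence also in S4, S5 (every theorem of T is a theorem of S4 and S5).
K-tableau for the negation ¬(◇(p2 → p3) → ◇◇(p2 → p3)):
1. ¬(◇(p2 → p3) → ◇◇(p2 → p3)), 0
2. ◇(p2 → p3), 0
3. ¬◇◇(p2 → p3), 0
4. p2 → p3, 1
5. ¬◇(p2 → p3), 1
6. p3, 1
Accessibility: 0R1
Complete open branch: countermodel on a K-frame, so not valid in K.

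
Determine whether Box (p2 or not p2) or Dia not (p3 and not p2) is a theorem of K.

Tableau for the negation not (Box (p2 or not p2) or Dia not (p3 and not p2)):
1. not (Box (p2 or not p2) or Dia not (p3 and not p2)), u
2. not Box (p2 or not p2), u   [neg-or-rule on 1]
3. not Dia not (p3 and not p2), u   [neg-or-rule on 1]
4. not (p2 or not p2), v   [neg-Box-rule on 2: fresh world v, uRv]
5. not p2, v   [neg-or-rule on 4]
6. p2, v   [neg-or-rule on 4]
Accessibility: uRv
Branch closes: p2 and not p2 both at v.
Every branch of the negation's tableau closes; the branch above is one of them.

Yes, valid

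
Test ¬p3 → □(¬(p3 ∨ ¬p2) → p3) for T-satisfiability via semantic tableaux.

Yes, satisfiable

1. ¬p3 → □(¬(p3 ∨ ¬p2) → p3), 0
2. □(¬(p3 ∨ ¬p2) → p3), 0   [→-rule on 1 (branches; this branch)]
3. ¬(p3 ∨ ¬p2) → p3, 0   [□-rule on 2 via 0R0]
4. p3, 0   [→-rule on 3 (branches; this branch)]
Accessibility: 0R0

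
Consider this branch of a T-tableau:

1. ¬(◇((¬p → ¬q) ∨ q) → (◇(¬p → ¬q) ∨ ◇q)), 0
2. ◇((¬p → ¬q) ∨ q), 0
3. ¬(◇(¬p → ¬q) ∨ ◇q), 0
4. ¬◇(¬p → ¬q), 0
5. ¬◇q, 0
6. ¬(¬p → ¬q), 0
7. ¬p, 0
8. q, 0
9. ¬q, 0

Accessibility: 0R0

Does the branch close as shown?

Closed

Both q and ¬q appear at 0.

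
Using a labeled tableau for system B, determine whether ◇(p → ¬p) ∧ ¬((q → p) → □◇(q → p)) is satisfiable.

1. ◇(p → ¬p) ∧ ¬((q → p) → □◇(q → p)), u
2. ◇(p → ¬p), u
3. ¬((q → p) → □◇(q → p)), u
4. q → p, u
5. ¬□◇(q → p), u
6. p, u
7. p → ¬p, v
8. ¬p, v
9. ¬◇(q → p), w
10. ¬(q → p), u
11. q, u
12. ¬p, u
Accessibility: uRu, uRv, uRw, vRu, vRv, wRu, wRw
Branch closes: p and ¬p both at u.
All branches of the tableau close; one closing branch shown above.

No, unsatisfiable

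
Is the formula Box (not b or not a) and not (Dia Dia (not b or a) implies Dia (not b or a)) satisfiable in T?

1. Box (not b or not a) and not (Dia Dia (not b or a) implies Dia (not b or a)), w0
2. Box (not b or not a), w0
3. not (Dia Dia (not b or a) implies Dia (not b or a)), w0
4. Dia Dia (not b or a), w0
5. not Dia (not b or a), w0
6. not b or not a, w0
7. not (not b or a), w0
8. b, w0
9. not a, w0
10. Dia (not b or a), w1
11. not b or not a, w1
12. not (not b or a), w1
13. b, w1
14. not a, w1
15. not b or a, w2
16. a, w2
Accessibility: w0Rw0, w0Rw1, w1Rw1, w1Rw2, w2Rw2

Satisfiable (open branch found)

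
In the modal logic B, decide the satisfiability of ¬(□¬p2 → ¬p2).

Unsatisfiable

1. ¬(□¬p2 → ¬p2), w0
2. □¬p2, w0
3. p2, w0
4. ¬p2, w0
Accessibility: w0Rw0
Branch closes: p2 and ¬p2 both at w0.
(One branch shown.) All branches close.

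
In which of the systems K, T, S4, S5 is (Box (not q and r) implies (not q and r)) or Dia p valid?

T-tableau for the negation not ((Box (not q and r) implies (not q and r)) or Dia p):
1. not ((Box (not q and r) implies (not q and r)) or Dia p), u
2. not (Box (not q and r) implies (not q and r)), u   [neg-or-rule on 1]
3. not Dia p, u   [neg-or-rule on 1]
4. Box (not q and r), u   [neg-implies-rule on 2]
5. not (not q and r), u   [neg-implies-rule on 2]
6. not p, u   [neg-Dia-rule on 3 via uRu]
7. not q and r, u   [Box-rule on 4 via uRu]
8. not q, u   [and-rule on 7]
9. r, u   [and-rule on 7]
10. not r, u   [neg-and-rule on 5 (branches; this branch)]
Accessibility: uRu
Branch closes: r and not r both at u.
Every branch closes (one shown): valid in T, hence also in S4, S5 (every theorem of T is a theorem of S4 and S5).
K-tableau for the negation not ((Box (not q and r) implies (not q and r)) or Dia p):
1. not ((Box (not q and r) implies (not q and r)) or Dia p), u
2. not (Box (not q and r) implies (not q and r)), u   [neg-or-rule on 1]
3. not Dia p, u   [neg-or-rule on 1]
4. Box (not q and r), u   [neg-implies-rule on 2]
5. not (not q and r), u   [neg-implies-rule on 2]
6. not r, u   [neg-and-rule on 5 (branches; this branch)]
Complete open branch: countermodel on a K-frame, so not valid in K.

T, S4, S5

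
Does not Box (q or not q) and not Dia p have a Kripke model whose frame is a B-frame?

1. not Box (q or not q) and not Dia p, w0
2. not Box (q or not q), w0
3. not Dia p, w0
4. not p, w0
5. not (q or not q), w1
6. not q, w1
7. q, w1
Accessibility: w0Rw0, w0Rw1, w1Rw0, w1Rw1
Branch closes: q and not q both at w1.
All branches of the tableau close; one closing branch shown above.

No, unsatisfiable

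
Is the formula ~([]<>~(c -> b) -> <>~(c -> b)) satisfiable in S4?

1. ~([]<>~(c -> b) -> <>~(c -> b)), u
2. []<>~(c -> b), u
3. ~<>~(c -> b), u
4. <>~(c -> b), u
5. c -> b, u
6. b, u
7. ~(c -> b), v
8. c, v
9. ~b, v
10. <>~(c -> b), v
11. c -> b, v
12. b, v
Accessibility: uRu, uRv, vRv
Branch closes: b and ~b both at v.
(One branch shown.) All branches close.

Unsatisfiable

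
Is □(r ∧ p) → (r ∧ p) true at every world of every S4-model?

Tableau for the negation ¬(□(r ∧ p) → (r ∧ p)):
1. ¬(□(r ∧ p) → (r ∧ p)), w0
2. □(r ∧ p), w0
3. ¬(r ∧ p), w0
4. r ∧ p, w0
5. r, w0
6. p, w0
7. ¬p, w0
Accessibility: w0Rw0
Branch closes: p and ¬p both at w0.
All branches of the negation close; one closing branch shown above.

Valid in S4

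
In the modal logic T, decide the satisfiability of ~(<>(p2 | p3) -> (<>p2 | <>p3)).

Unsatisfiable

1. ~(<>(p2 | p3) -> (<>p2 | <>p3)), 0
2. <>(p2 | p3), 0
3. ~(<>p2 | <>p3), 0
4. ~<>p2, 0
5. ~<>p3, 0
6. ~p2, 0
7. ~p3, 0
8. p2 | p3, 1
9. ~p2, 1
10. ~p3, 1
11. p3, 1
Accessibility: 0R0, 0R1, 1R1
Branch closes: p3 and ~p3 both at 1.
All branches of the tableau close; one closing branch shown above.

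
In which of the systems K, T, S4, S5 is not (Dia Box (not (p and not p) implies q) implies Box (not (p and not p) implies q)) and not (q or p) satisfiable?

K, T, S4

S5-tableau for the formula:
1. not (Dia Box (not (p and not p) implies q) implies Box (not (p and not p) implies q)) and not (q or p), 0
2. not (Dia Box (not (p and not p) implies q) implies Box (not (p and not p) implies q)), 0
3. not (q or p), 0
4. Dia Box (not (p and not p) implies q), 0
5. not Box (not (p and not p) implies q), 0
6. not q, 0
7. not p, 0
8. Box (not (p and not p) implies q), 1
9. not (p and not p) implies q, 0
10. not (p and not p) implies q, 1
11. p and not p, 0
12. p, 0
Accessibility: 0R0, 0R1, 1R0, 1R1
Branch closes: p and not p both at 0.
Every branch closes (one shown): unsatisfiable in S5.
S4-tableau for the formula:
1. not (Dia Box (not (p and not p) implies q) implies Box (not (p and not p) implies q)) and not (q or p), 0
2. not (Dia Box (not (p and not p) implies q) implies Box (not (p and not p) implies q)), 0
3. not (q or p), 0
4. Dia Box (not (p and not p) implies q), 0
5. not Box (not (p and not p) implies q), 0
6. not q, 0
7. not p, 0
8. Box (not (p and not p) implies q), 1
9. not (p and not p) implies q, 1
10. q, 1
11. not (not (p and not p) implies q), 2
12. not (p and not p), 2
13. not q, 2
14. p, 2
Accessibility: 0R0, 0R1, 0R2, 1R1, 2R2
Complete open branch: satisfiable in S4, hence also in K, T (this S4-model is also a K-model and a T-model).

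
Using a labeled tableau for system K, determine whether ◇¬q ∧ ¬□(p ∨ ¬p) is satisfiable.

1. ◇¬q ∧ ¬□(p ∨ ¬p), w0
2. ◇¬q, w0
3. ¬□(p ∨ ¬p), w0
4. ¬q, w1
5. ¬(p ∨ ¬p), w2
6. ¬p, w2
7. p, w2
Accessibility: w0Rw1, w0Rw2
Branch closes: p and ¬p both at w2.
All branches of the tableau close; one closing branch shown above.

Unsatisfiable (every branch closes)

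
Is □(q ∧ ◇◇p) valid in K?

Tableau for the negation ¬□(q ∧ ◇◇p):
1. ¬□(q ∧ ◇◇p), 0
2. ¬(q ∧ ◇◇p), 1
3. ¬◇◇p, 1
Accessibility: 0R1
The negation has an open branch (countermodel exists).

Invalid (countermodel exists)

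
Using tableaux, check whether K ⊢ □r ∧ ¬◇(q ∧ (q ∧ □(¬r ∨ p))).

No, not valid

Tableau for the negation ¬(□r ∧ ¬◇(q ∧ (q ∧ □(¬r ∨ p)))):
1. ¬(□r ∧ ¬◇(q ∧ (q ∧ □(¬r ∨ p)))), 0
2. ◇(q ∧ (q ∧ □(¬r ∨ p))), 0
3. q ∧ (q ∧ □(¬r ∨ p)), 1
4. q, 1
5. q ∧ □(¬r ∨ p), 1
6. □(¬r ∨ p), 1
Accessibility: 0R1
The negation has an open branch (countermodel exists).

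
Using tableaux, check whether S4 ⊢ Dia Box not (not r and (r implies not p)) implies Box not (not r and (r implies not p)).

Invalid (countermodel exists)

Tableau for the negation not (Dia Box not (not r and (r implies not p)) implies Box not (not r and (r implies not p))):
1. not (Dia Box not (not r and (r implies not p)) implies Box not (not r and (r implies not p))), w0
2. Dia Box not (not r and (r implies not p)), w0
3. not Box not (not r and (r implies not p)), w0
4. Box not (not r and (r implies not p)), w1
5. not (not r and (r implies not p)), w1
6. not (r implies not p), w1
7. r, w1
8. p, w1
9. not r and (r implies not p), w2
10. not r, w2
11. r implies not p, w2
12. not p, w2
Accessibility: w0Rw0, w0Rw1, w0Rw2, w1Rw1, w2Rw2
The negation has an open branch (countermodel exists).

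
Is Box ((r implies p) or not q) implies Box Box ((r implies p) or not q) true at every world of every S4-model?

Tableau for the negation not (Box ((r implies p) or not q) implies Box Box ((r implies p) or not q)):
1. not (Box ((r implies p) or not q) implies Box Box ((r implies p) or not q)), w0
2. Box ((r implies p) or not q), w0
3. not Box Box ((r implies p) or not q), w0
4. (r implies p) or not q, w0
5. r implies p, w0
6. p, w0
7. not Box ((r implies p) or not q), w1
8. (r implies p) or not q, w1
9. r implies p, w1
10. p, w1
11. not ((r implies p) or not q), w2
12. not (r implies p), w2
13. q, w2
14. r, w2
15. not p, w2
16. (r implies p) or not q, w2
17. r implies p, w2
18. p, w2
Accessibility: w0Rw0, w0Rw1, w0Rw2, w1Rw1, w1Rw2, w2Rw2
Branch closes: p and not p both at w2.
Every branch of the negation's tableau closes; the branch above is one of them.

Valid in S4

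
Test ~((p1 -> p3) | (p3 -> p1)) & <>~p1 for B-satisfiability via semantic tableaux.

1. ~((p1 -> p3) | (p3 -> p1)) & <>~p1, 0
2. ~((p1 -> p3) | (p3 -> p1)), 0
3. <>~p1, 0
4. ~(p1 -> p3), 0
5. ~(p3 -> p1), 0
6. p1, 0
7. ~p3, 0
8. p3, 0
9. ~p1, 0
Accessibility: 0R0
Branch closes: p3 and ~p3 both at 0.
Every branch closes; the branch above is one of them.

No, unsatisfiable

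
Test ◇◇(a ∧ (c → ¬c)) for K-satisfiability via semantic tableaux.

Yes, satisfiable

1. ◇◇(a ∧ (c → ¬c)), u
2. ◇(a ∧ (c → ¬c)), v   [◇-rule on 1: fresh world v, uRv]
3. a ∧ (c → ¬c), w   [◇-rule on 2: fresh world w, vRw]
4. a, w   [∧-rule on 3]
5. c → ¬c, w   [∧-rule on 3]
6. ¬c, w   [→-rule on 5 (branches; this branch)]
Accessibility: uRv, vRw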